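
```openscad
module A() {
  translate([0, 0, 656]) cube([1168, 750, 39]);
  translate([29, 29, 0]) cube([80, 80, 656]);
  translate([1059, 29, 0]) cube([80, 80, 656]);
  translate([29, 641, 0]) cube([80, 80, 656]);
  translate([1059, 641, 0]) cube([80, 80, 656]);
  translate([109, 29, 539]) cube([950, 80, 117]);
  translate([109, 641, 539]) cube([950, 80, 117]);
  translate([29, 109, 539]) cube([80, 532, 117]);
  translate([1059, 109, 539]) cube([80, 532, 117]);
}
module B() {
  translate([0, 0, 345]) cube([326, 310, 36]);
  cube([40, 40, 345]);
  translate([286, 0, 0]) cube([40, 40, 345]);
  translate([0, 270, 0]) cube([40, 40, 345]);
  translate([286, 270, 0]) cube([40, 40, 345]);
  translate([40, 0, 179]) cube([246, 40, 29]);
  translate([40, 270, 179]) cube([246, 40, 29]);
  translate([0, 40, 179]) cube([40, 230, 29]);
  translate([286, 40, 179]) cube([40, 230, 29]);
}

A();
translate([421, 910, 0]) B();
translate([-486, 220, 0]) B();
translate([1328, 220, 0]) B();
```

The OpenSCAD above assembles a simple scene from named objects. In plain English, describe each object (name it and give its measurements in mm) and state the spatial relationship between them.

A is a table with a 1168×750 mm rectangular top, 39 mm thick, top surface at z = 695 mm, supported by four 80×80 mm square legs, each inset 29 mm from the nearest pair of top edges, running from the floor. Four apron rails, 80 mm thick and 117 mm tall, run between adjacent legs with their top edges flush with the underside of the top and their outer faces flush with the legs' outer faces.

B is a simple wooden stool: a rectangular seat 326 mm (x) by 310 mm (y), 36 mm thick, top face at z = 381 mm, on four square legs, each 40×40 mm in cross-section. The legs rest on z = 0, each flush with a corner of the seat. Four stretchers, 40 mm wide and 29 mm tall, connect adjacent legs with their undersides at z = 179 mm, each running between the inner faces of the legs it joins and aligned with the legs' outer faces on the other axis.

Three stools sit around the table at the +y, −x, +x sides.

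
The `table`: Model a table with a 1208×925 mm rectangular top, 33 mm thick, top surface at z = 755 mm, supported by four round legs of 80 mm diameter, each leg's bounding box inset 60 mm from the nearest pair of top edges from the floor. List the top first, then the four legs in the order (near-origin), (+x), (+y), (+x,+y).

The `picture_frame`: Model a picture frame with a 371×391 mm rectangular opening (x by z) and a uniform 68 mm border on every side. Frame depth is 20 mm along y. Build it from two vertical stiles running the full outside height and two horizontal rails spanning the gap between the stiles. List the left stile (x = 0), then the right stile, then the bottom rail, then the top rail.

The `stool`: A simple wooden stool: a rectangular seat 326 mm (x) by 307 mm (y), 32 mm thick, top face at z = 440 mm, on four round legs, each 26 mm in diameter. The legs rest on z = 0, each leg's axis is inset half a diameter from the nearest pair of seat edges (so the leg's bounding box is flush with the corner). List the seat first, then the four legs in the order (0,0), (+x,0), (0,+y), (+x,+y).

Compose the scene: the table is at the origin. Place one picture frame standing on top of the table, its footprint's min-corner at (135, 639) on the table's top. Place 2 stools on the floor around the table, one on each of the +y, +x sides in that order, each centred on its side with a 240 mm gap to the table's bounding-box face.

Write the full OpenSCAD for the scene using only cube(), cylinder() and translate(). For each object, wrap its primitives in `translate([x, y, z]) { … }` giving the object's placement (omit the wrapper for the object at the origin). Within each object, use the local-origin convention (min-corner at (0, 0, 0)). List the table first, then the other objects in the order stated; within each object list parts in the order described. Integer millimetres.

translate([0, 0, 722]) cube([1208, 925, 33]);
translate([100, 100, 0]) cylinder(h = 722, r = 40);
translate([1108, 100, 0]) cylinder(h = 722, r = 40);
translate([100, 825, 0]) cylinder(h = 722, r = 40);
translate([1108, 825, 0]) cylinder(h = 722, r = 40);
translate([135, 639, 755]) {
  cube([68, 20, 527]);
  translate([439, 0, 0]) cube([68, 20, 527]);
  translate([68, 0, 0]) cube([371, 20, 68]);
  translate([68, 0, 459]) cube([371, 20, 68]);
}
translate([441, 1165, 0]) {
  translate([0, 0, 408]) cube([326, 307, 32]);
  translate([13, 13, 0]) cylinder(h = 408, r = 13);
  translate([313, 13, 0]) cylinder(h = 408, r = 13);
  translate([13, 294, 0]) cylinder(h = 408, r = 13);
  translate([313, 294, 0]) cylinder(h = 408, r = 13);
}
translate([1448, 309, 0]) {
  translate([0, 0, 408]) cube([326, 307, 32]);
  translate([13, 13, 0]) cylinder(h = 408, r = 13);
  translate([313, 13, 0]) cylinder(h = 408, r = 13);
  translate([13, 294, 0]) cylinder(h = 408, r = 13);
  translate([313, 294, 0]) cylinder(h = 408, r = 13);
}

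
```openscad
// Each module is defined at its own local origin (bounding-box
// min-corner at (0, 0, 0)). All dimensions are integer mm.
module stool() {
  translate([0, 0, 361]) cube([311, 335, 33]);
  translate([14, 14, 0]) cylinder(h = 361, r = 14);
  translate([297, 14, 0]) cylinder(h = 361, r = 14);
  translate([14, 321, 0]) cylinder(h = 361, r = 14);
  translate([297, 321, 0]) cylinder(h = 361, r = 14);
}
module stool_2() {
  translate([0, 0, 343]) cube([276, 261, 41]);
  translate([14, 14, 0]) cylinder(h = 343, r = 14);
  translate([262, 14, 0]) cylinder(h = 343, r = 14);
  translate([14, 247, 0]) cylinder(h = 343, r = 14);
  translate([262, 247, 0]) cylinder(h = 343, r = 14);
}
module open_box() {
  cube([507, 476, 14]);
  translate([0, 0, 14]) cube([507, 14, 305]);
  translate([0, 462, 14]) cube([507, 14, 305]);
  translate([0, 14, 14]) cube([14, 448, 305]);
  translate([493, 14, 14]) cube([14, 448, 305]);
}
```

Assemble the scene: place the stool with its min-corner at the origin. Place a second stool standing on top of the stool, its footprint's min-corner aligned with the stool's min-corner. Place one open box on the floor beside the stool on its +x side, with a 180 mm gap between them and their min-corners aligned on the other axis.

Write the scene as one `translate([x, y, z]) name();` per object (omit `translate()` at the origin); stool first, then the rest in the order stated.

stool();
translate([0, 0, 394]) stool_2();
translate([491, 0, 0]) open_box();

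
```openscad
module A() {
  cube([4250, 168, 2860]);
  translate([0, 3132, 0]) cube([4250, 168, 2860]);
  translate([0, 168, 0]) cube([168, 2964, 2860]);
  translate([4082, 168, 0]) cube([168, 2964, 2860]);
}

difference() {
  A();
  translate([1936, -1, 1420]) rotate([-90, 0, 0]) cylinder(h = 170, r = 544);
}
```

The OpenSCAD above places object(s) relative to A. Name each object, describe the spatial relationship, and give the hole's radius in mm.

A is a house frame. The house frame has a circular hole through its front wall. The hole's radius is 544 mm.

The subtracted cylinder has r = 544 mm.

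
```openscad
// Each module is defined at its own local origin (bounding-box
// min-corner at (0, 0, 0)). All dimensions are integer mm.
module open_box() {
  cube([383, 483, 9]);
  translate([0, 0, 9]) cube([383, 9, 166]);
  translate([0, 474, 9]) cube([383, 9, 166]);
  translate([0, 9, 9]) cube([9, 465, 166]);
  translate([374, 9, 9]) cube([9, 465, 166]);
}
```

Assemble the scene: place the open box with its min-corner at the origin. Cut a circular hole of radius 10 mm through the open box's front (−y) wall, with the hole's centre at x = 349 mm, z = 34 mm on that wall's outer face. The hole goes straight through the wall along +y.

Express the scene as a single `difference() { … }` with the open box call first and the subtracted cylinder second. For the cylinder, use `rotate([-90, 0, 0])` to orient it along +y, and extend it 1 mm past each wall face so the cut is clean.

difference() {
  open_box();
  translate([349, -1, 34]) rotate([-90, 0, 0]) cylinder(h = 11, r = 10);
}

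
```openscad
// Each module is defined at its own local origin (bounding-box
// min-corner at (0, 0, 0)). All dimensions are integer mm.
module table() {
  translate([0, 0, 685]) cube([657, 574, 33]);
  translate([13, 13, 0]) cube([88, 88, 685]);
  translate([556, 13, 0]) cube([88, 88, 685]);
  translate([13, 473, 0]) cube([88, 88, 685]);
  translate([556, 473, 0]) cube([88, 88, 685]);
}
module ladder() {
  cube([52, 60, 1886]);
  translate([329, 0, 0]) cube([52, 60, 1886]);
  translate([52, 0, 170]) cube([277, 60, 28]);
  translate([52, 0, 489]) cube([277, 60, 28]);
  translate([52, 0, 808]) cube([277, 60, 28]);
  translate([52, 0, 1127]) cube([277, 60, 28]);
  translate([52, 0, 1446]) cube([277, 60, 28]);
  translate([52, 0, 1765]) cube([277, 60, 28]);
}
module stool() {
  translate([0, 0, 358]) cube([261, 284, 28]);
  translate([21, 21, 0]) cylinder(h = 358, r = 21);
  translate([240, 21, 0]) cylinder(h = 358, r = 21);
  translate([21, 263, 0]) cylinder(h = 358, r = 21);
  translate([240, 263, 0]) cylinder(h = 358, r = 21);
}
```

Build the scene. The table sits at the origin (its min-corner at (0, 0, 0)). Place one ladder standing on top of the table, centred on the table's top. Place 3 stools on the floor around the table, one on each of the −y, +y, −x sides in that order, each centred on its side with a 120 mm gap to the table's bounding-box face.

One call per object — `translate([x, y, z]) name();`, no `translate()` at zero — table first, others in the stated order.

table();
translate([138, 257, 718]) ladder();
translate([198, -404, 0]) stool();
translate([198, 694, 0]) stool();
translate([-381, 145, 0]) stool();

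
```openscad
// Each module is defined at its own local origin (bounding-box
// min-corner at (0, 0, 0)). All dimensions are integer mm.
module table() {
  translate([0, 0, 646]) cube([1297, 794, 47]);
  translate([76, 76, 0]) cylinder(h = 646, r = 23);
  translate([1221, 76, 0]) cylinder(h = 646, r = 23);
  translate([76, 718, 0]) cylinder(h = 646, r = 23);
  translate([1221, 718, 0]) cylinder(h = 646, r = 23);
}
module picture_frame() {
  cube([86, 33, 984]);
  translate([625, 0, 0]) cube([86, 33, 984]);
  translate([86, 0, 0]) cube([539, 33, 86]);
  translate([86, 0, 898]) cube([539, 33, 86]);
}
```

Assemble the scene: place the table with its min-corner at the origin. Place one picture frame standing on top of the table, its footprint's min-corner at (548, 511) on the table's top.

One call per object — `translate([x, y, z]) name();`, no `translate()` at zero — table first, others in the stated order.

table();
translate([548, 511, 693]) picture_frame();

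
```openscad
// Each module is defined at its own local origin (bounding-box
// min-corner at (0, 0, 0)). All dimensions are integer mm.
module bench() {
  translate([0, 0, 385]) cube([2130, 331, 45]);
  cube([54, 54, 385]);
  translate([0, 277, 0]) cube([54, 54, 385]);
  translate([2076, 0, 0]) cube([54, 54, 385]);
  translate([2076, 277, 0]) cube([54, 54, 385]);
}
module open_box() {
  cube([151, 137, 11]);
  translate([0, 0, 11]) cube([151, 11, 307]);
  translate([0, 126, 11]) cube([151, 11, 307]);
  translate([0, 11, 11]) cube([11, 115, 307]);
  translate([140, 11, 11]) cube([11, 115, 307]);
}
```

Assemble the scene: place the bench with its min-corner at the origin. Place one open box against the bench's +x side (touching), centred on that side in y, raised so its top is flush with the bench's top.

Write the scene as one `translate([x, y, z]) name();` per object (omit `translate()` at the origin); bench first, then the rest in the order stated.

bench();
translate([2130, 97, 112]) open_box();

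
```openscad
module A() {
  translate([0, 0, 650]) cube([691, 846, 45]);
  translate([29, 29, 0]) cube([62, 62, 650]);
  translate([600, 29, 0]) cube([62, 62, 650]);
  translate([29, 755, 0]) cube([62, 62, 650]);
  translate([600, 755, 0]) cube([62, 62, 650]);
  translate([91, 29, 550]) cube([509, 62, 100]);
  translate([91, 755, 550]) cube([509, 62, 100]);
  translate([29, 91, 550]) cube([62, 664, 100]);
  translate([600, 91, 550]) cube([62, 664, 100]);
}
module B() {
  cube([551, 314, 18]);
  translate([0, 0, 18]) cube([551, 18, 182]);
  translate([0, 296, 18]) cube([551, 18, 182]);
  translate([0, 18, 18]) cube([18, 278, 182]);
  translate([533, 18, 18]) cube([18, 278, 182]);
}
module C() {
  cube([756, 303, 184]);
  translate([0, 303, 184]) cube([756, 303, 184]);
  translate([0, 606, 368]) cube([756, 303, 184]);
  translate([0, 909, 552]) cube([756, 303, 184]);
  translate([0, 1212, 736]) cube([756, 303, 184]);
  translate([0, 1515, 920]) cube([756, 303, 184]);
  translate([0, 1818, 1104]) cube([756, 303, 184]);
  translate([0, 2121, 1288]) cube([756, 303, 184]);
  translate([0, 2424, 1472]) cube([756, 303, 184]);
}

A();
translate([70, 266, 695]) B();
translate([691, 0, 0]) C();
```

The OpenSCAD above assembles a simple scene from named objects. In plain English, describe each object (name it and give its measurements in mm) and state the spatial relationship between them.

A is a rectangular dining table. The top is 691×846×45 mm with its upper surface at z = 695 mm. It stands on four 62×62 mm square legs, each inset 29 mm from the nearest pair of top edges, running from the floor to the underside of the top. Four apron rails, 62 mm thick and 100 mm tall, run between adjacent legs with their top edges flush with the underside of the top and their outer faces flush with the legs' outer faces.

B is an open storage box with external size 551×314×200 mm and wall thickness 18 mm (the base is also 18 mm thick). The base covers the whole footprint; the four walls stand on the base, with the y-facing walls full-width and the x-facing walls fitting between their inner faces.

C is a straight staircase of 9 solid steps. Each step is 756 mm wide (x), 303 mm deep (y, the going) and 184 mm tall (the rise). The first step rests on the floor; each subsequent step sits one going further in +y and one rise higher in +z, directly behind and above the previous step with no overlap.

The open box is on top of the table, centred. The staircase is against the table's +x side, with their −y faces flush.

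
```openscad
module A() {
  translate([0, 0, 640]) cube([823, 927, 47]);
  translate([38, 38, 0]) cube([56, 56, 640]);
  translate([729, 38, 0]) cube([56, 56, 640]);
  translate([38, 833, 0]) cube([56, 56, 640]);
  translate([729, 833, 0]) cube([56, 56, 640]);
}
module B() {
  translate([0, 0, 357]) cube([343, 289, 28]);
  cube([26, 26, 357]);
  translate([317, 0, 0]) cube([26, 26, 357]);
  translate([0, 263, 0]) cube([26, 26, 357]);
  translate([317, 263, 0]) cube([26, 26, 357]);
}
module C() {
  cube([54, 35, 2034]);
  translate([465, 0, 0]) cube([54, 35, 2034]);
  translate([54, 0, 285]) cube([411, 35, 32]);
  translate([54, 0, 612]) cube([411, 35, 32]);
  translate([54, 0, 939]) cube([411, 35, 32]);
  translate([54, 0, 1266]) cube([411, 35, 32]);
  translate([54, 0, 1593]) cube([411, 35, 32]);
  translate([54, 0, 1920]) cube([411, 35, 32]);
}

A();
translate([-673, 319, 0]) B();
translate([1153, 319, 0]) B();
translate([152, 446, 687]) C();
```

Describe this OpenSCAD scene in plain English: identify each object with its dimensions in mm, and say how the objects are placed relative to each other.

A is a table: top 823 mm (x) × 927 mm (y), 47 mm thick, upper face at z = 687 mm, on four 56×56 mm square legs, each inset 38 mm from the nearest pair of top edges, running from z = 0 to the bottom of the top.

B is a simple wooden stool: a rectangular seat 343 mm (x) by 289 mm (y), 28 mm thick, top face at z = 385 mm, on four square legs, each 26×26 mm in cross-section. The legs rest on z = 0, each flush with a corner of the seat.

C is a straight ladder. Two 54×35 mm vertical rails, 2034 mm tall, stand 519 mm apart (outside-to-outside) with their front faces coplanar on the −y side. 6 rungs, each 35 mm deep and 32 mm tall, span between the inner faces of the rails, front faces flush with the rails. The lowest rung's underside is at z = 285 mm and rungs are spaced 327 mm apart (underside to underside).

Two stools sit around the table at the −x, +x sides. The ladder is on top of the table, centred.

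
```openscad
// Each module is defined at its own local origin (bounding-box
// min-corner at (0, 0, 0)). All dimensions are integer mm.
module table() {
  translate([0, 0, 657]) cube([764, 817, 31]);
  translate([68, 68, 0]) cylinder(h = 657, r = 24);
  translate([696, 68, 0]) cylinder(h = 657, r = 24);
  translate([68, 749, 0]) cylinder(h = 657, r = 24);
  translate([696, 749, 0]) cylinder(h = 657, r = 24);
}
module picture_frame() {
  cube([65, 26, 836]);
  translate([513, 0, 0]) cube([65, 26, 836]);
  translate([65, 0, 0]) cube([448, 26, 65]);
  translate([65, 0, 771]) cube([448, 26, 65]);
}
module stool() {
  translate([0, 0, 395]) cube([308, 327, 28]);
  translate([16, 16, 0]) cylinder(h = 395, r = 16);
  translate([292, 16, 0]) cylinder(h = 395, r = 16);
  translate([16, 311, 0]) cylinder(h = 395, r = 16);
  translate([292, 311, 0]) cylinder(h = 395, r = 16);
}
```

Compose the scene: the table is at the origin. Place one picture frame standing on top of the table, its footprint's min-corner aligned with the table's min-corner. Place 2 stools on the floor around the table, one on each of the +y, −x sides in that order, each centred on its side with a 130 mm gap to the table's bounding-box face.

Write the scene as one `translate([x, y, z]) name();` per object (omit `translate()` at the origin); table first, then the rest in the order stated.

table();
translate([0, 0, 688]) picture_frame();
translate([228, 947, 0]) stool();
translate([-438, 245, 0]) stool();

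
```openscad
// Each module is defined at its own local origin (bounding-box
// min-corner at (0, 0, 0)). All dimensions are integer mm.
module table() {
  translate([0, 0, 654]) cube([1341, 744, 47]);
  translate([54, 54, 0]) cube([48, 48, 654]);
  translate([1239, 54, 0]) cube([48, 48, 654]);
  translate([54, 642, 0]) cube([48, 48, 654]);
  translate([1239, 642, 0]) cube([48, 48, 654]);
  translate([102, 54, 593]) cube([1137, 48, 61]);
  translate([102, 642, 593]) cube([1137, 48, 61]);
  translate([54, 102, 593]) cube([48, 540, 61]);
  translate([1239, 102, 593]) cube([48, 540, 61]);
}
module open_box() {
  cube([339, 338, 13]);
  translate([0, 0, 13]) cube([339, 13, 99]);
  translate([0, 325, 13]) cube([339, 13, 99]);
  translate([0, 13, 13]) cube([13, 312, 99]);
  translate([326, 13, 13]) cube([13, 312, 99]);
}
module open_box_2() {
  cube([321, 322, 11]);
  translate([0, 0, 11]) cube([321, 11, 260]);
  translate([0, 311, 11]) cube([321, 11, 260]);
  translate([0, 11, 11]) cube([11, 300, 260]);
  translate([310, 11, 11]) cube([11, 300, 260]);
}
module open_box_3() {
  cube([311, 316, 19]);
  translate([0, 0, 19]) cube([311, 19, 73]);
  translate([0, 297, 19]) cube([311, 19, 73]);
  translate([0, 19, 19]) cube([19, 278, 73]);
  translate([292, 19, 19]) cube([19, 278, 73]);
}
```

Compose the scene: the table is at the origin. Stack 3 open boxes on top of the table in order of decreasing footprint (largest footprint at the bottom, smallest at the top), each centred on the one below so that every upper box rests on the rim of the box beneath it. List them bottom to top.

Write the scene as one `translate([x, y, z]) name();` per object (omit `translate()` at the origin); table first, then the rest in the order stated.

table();
translate([501, 203, 701]) open_box();
translate([510, 211, 813]) open_box_2();
translate([515, 214, 1084]) open_box_3();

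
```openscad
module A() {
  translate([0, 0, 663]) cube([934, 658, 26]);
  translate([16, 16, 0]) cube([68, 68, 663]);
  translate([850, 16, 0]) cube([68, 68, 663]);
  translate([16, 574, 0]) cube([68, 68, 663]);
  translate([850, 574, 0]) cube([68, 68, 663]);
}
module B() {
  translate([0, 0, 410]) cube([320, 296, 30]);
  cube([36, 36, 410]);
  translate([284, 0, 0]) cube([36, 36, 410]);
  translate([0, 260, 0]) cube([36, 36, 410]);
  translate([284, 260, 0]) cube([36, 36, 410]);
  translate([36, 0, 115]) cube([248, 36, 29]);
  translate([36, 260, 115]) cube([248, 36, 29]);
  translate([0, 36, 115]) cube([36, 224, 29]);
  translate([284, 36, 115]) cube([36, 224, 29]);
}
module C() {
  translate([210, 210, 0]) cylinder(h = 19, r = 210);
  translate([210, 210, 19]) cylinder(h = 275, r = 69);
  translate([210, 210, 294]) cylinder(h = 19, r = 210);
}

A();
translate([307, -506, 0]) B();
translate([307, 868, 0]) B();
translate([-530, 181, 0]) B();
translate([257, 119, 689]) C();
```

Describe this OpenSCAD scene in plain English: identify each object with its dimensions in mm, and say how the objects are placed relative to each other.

A is a table with a 934×658 mm rectangular top, 26 mm thick, top surface at z = 689 mm, supported by four 68×68 mm square legs, each inset 16 mm from the nearest pair of top edges, running from the floor.

B is a simple wooden stool: a rectangular seat 320 mm (x) by 296 mm (y), 30 mm thick, top face at z = 440 mm, on four square legs, each 36×36 mm in cross-section. The legs rest on z = 0, each flush with a corner of the seat. Four stretchers, 36 mm wide and 29 mm tall, connect adjacent legs with their undersides at z = 115 mm, each running between the inner faces of the legs it joins and aligned with the legs' outer faces on the other axis.

C is a spool: two coaxial disc flanges of radius 210 mm and thickness 19 mm, joined by a core cylinder of radius 69 mm and height 275 mm. The lower flange rests on z = 0 and the three cylinders share a vertical axis.

Three stools sit around the table at the −y, +y, −x sides. The spool is on top of the table, centred.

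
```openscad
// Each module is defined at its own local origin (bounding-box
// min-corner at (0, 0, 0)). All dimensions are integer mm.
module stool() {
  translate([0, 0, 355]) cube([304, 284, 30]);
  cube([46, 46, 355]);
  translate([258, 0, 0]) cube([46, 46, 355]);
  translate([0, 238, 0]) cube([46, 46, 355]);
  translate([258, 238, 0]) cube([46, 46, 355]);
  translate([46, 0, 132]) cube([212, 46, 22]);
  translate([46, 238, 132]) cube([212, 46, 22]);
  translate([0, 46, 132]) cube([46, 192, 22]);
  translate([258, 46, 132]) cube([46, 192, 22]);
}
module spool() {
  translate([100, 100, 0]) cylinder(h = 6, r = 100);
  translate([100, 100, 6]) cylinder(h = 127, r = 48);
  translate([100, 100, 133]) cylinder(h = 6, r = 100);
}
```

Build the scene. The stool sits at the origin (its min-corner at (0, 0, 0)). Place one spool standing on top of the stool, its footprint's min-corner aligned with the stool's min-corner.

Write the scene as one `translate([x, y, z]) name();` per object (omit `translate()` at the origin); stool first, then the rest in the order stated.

stool();
translate([0, 0, 385]) spool();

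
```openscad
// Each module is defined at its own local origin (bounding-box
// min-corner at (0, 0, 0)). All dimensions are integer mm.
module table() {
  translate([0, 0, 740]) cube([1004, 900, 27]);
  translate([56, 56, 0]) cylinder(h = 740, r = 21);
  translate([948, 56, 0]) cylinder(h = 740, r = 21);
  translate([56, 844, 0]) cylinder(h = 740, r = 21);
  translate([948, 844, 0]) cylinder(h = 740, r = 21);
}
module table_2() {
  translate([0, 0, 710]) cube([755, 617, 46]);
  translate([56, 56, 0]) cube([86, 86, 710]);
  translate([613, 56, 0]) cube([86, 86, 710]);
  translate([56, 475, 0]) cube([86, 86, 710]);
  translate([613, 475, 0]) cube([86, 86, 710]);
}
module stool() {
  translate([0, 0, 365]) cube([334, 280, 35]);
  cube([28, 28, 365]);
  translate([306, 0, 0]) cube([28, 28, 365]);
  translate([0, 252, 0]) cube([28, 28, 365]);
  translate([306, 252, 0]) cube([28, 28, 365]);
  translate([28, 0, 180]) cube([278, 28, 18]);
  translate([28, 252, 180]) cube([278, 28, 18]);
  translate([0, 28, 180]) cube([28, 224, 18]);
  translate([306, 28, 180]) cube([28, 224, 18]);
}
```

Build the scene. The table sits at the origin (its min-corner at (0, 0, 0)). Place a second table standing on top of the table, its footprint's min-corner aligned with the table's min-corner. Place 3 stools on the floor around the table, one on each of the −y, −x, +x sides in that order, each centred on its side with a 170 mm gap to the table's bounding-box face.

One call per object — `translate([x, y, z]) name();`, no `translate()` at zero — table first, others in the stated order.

table();
translate([0, 0, 767]) table_2();
translate([335, -450, 0]) stool();
translate([-504, 310, 0]) stool();
translate([1174, 310, 0]) stool();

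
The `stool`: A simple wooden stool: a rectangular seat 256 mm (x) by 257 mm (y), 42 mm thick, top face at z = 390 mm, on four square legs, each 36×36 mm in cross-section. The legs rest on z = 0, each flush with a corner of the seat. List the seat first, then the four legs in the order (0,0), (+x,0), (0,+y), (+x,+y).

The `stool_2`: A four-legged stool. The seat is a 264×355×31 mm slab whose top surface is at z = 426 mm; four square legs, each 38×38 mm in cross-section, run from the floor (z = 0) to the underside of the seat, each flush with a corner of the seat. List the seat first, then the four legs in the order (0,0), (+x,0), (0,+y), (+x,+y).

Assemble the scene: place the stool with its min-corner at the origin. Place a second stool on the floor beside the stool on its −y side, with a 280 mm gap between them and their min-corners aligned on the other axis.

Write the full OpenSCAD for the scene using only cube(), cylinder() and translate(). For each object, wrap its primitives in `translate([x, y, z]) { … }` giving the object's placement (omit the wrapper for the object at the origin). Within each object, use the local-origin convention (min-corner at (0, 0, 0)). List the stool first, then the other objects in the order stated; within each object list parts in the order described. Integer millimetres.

translate([0, 0, 348]) cube([256, 257, 42]);
cube([36, 36, 348]);
translate([220, 0, 0]) cube([36, 36, 348]);
translate([0, 221, 0]) cube([36, 36, 348]);
translate([220, 221, 0]) cube([36, 36, 348]);
translate([0, -635, 0]) {
  translate([0, 0, 395]) cube([264, 355, 31]);
  cube([38, 38, 395]);
  translate([226, 0, 0]) cube([38, 38, 395]);
  translate([0, 317, 0]) cube([38, 38, 395]);
  translate([226, 317, 0]) cube([38, 38, 395]);
}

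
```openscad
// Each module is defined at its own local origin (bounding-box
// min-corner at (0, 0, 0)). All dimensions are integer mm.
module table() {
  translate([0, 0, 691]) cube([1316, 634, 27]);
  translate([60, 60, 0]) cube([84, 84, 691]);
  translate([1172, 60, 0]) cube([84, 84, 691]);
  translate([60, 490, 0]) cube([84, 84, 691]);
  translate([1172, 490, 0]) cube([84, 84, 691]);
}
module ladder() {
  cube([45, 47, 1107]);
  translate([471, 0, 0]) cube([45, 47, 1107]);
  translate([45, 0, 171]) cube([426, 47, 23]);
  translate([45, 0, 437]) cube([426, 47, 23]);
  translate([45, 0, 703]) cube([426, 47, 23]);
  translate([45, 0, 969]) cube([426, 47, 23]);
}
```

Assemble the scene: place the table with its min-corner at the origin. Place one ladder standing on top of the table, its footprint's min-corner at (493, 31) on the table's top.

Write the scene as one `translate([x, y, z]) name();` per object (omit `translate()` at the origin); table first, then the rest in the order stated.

table();
translate([493, 31, 718]) ladder();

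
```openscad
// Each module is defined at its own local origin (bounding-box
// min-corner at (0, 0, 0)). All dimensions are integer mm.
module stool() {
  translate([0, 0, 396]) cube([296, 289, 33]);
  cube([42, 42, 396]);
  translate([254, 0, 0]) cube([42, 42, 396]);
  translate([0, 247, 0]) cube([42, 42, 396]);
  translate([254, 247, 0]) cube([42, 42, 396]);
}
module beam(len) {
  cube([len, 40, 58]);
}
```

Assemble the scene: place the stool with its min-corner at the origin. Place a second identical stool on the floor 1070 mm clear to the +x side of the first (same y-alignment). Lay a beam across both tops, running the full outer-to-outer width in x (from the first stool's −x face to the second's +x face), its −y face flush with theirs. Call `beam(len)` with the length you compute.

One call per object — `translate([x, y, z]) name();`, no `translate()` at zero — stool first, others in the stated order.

stool();
translate([1366, 0, 0]) stool();
translate([0, 0, 429]) beam(1662);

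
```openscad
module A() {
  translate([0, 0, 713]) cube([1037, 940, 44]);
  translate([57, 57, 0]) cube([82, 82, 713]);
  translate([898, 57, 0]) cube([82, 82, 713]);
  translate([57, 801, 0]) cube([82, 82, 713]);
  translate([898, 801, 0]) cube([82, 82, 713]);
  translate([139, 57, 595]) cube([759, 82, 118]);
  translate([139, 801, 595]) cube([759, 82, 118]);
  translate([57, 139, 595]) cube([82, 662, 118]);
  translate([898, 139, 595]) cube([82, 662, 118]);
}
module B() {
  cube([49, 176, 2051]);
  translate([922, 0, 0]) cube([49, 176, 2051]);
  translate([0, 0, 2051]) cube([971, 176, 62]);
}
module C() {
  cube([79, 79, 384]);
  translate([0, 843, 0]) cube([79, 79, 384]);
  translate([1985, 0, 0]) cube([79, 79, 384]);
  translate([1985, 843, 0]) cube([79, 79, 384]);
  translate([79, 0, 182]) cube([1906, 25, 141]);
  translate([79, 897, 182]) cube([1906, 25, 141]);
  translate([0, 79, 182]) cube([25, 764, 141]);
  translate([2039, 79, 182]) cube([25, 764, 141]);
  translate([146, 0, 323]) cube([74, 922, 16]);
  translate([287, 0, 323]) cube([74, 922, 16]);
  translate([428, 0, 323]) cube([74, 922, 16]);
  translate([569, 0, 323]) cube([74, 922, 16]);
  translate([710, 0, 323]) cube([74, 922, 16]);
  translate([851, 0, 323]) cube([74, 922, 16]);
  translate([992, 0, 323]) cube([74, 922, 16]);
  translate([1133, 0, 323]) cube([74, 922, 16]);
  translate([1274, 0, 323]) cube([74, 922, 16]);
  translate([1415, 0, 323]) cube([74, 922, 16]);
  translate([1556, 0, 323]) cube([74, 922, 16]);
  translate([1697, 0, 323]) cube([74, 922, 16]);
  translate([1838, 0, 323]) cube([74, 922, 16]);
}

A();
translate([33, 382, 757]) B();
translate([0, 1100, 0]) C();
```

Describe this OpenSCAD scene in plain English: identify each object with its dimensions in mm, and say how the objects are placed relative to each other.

A is a table: top 1037 mm (x) × 940 mm (y), 44 mm thick, upper face at z = 757 mm, on four 82×82 mm square legs, each inset 57 mm from the nearest pair of top edges, running from z = 0 to the bottom of the top. Four apron rails, 82 mm thick and 118 mm tall, run between adjacent legs with their top edges flush with the underside of the top and their outer faces flush with the legs' outer faces.

B is a rectangular door frame: two vertical jambs of 49×176 mm section, 2051 mm tall, with a clear opening 873 mm wide between their inner faces. A header 62 mm tall and 176 mm deep lies on top of the jambs and spans the full outside width.

C is a bed frame 2064 mm long (x) by 922 mm wide (y). Four 79×79 mm corner posts, 384 mm tall, at the corners of the footprint. Four rails of 25 mm thickness and 141 mm height run between adjacent posts with their undersides at z = 182 mm, their outer faces flush with the outside of the frame (the two x-running rails run between the posts' inner faces; the two y-running rails run between the posts' inner faces). 13 slats, each 74 mm wide (x) and 16 mm thick, lie across the top of the two x-running rails, running the full 922 mm width of the frame in y; the slats are evenly spaced along x between the inner faces of the end posts with equal gaps (rounded down to the nearest mm) at the −x end and between each pair — any rounding remainder accumulates at the +x end.

The door frame is on top of the table, centred. The bed frame is on the floor beside the table on its +y side.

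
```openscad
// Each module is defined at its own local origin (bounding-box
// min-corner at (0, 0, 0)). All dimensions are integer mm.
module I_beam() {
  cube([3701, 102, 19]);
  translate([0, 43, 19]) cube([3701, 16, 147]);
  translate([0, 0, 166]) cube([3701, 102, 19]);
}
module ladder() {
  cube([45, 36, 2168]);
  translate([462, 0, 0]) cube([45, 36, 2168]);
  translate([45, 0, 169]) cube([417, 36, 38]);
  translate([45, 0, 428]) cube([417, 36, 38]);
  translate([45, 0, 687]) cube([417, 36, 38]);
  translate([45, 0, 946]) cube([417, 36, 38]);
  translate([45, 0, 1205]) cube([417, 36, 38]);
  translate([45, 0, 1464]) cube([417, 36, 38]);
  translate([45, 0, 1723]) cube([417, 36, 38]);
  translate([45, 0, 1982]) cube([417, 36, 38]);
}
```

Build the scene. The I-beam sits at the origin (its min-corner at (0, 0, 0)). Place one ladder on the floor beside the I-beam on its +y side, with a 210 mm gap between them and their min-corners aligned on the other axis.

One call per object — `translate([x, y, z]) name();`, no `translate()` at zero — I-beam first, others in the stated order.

I_beam();
translate([0, 312, 0]) ladder();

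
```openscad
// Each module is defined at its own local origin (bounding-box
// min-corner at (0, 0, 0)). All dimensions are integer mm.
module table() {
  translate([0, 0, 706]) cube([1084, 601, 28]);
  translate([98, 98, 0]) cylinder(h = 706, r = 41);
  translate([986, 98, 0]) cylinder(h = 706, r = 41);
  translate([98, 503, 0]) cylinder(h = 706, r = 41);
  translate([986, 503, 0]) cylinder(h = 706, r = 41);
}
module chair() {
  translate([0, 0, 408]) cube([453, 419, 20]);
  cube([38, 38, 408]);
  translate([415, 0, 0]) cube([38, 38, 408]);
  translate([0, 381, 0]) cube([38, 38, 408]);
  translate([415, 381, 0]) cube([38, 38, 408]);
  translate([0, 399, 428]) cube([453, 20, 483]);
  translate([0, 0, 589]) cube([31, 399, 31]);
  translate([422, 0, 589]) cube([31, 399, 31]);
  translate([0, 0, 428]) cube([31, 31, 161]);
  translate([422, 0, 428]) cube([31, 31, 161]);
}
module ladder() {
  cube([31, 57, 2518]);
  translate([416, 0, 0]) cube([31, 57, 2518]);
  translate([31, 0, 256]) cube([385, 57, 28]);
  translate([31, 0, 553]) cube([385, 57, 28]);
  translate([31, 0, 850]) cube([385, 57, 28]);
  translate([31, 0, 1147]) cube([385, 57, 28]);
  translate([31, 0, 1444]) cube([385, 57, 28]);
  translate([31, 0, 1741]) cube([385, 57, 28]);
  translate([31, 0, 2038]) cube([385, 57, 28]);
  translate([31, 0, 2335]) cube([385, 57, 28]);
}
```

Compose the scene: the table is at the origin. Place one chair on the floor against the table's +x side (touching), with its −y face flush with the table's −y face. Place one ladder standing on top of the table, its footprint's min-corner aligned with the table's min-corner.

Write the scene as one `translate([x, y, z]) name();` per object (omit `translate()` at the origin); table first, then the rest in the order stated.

table();
translate([1084, 0, 0]) chair();
translate([0, 0, 734]) ladder();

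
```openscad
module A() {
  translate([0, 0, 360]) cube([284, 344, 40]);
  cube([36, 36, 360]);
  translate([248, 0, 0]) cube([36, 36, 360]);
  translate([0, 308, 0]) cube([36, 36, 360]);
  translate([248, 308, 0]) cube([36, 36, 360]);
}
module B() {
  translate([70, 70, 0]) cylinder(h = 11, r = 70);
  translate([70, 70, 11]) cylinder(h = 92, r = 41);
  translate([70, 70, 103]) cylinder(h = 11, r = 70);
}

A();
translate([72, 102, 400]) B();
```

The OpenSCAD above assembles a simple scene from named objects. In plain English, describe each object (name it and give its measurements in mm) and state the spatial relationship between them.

A is a four-legged stool. The seat is a 284×344×40 mm slab whose top surface is at z = 400 mm; four square legs, each 36×36 mm in cross-section, run from the floor (z = 0) to the underside of the seat, each flush with a corner of the seat.

B is a spool: two coaxial disc flanges of radius 70 mm and thickness 11 mm, joined by a core cylinder of radius 41 mm and height 92 mm. The lower flange rests on z = 0 and the three cylinders share a vertical axis.

The spool is on top of the stool, centred.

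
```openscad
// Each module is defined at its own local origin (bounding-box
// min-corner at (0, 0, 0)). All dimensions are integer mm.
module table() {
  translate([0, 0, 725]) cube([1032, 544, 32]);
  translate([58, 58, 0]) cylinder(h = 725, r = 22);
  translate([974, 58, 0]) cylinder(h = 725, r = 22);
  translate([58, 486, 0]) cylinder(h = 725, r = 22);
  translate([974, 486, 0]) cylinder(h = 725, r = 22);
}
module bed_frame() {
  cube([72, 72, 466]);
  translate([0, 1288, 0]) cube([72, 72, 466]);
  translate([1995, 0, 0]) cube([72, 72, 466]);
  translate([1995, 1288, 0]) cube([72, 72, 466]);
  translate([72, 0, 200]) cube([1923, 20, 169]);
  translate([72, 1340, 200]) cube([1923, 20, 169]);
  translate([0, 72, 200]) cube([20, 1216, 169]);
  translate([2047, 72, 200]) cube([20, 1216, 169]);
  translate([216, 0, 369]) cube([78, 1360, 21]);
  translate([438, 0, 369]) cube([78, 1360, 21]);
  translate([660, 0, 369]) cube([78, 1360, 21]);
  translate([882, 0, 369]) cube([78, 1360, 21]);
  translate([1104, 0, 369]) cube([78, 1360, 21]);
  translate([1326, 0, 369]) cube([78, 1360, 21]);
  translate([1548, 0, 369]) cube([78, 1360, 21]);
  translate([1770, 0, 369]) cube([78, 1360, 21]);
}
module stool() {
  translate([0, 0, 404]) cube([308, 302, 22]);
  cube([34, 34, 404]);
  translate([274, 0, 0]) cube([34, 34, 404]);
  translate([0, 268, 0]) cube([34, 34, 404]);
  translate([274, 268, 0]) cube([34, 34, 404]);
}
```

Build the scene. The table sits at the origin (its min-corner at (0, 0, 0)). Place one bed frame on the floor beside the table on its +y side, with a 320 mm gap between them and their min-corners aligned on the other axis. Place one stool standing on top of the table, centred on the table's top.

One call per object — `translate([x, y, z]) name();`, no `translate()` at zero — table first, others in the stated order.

table();
translate([0, 864, 0]) bed_frame();
translate([362, 121, 757]) stool();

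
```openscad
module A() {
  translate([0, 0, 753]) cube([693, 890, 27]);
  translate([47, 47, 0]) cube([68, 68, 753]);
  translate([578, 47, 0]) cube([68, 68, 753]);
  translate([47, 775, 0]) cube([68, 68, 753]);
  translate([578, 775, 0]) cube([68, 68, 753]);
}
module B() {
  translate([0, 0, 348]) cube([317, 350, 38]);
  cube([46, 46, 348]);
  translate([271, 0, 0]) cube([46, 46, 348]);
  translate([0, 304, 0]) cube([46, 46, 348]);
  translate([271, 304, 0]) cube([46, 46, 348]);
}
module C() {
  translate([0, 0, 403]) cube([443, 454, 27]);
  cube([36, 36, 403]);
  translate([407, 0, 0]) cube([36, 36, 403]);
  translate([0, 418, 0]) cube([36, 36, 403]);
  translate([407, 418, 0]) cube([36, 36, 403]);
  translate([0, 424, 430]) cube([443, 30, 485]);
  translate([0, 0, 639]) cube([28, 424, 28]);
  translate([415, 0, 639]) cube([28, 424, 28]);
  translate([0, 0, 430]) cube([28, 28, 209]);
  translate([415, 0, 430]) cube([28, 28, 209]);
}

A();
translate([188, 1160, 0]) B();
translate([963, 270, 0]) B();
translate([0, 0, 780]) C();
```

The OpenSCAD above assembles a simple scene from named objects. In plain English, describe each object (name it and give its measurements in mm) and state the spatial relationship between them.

A is a table with a 693×890 mm rectangular top, 27 mm thick, top surface at z = 780 mm, supported by four 68×68 mm square legs, each inset 47 mm from the nearest pair of top edges, running from the floor.

B is a four-legged stool. The seat is 317×350 mm, 38 mm thick, top at z = 386 mm. It stands on four square legs, each 46×46 mm in cross-section, from z = 0 to the seat underside, each flush with a corner of the seat.

C is a chair. The seat is a 443×454×27 mm slab with its top at z = 430 mm, on four 36×36 mm corner legs (flush with the seat edges, standing on z = 0). A flat backrest 30 mm thick, 485 mm tall, spans the full seat width and rises from the seat top along its +y edge, rear face flush with the rear of the seat. Two armrests of 28×28 mm section run along each side from the seat's front edge to the front of the backrest, top faces 237 mm above the seat top and outer faces flush with the seat's x-edges; a 28×28 mm post under the front of each armrest stands on the seat at the front corner.

Two stools sit around the table at the +y, +x sides. The chair is on top of the table.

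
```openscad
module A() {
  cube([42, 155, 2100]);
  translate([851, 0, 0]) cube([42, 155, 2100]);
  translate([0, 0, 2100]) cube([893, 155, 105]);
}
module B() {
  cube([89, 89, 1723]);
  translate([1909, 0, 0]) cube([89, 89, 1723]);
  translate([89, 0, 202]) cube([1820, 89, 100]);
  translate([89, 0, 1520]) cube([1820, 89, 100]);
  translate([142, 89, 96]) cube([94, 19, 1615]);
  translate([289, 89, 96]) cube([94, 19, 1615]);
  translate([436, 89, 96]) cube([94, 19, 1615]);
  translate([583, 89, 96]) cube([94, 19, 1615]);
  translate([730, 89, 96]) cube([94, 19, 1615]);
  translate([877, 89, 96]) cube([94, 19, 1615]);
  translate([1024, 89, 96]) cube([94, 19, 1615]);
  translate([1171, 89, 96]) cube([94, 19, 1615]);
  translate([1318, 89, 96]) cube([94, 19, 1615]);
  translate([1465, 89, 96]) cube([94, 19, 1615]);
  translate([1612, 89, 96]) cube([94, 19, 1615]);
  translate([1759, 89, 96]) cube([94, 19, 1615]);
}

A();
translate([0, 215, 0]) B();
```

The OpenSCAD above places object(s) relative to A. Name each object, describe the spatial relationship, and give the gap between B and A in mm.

A is a door frame. B is a fence section. The fence section is on the floor beside the door frame on its +y side. The gap between the fence section and the door frame is 60 mm.

The fence section's nearest face is 60 mm from the door frame's +y face.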